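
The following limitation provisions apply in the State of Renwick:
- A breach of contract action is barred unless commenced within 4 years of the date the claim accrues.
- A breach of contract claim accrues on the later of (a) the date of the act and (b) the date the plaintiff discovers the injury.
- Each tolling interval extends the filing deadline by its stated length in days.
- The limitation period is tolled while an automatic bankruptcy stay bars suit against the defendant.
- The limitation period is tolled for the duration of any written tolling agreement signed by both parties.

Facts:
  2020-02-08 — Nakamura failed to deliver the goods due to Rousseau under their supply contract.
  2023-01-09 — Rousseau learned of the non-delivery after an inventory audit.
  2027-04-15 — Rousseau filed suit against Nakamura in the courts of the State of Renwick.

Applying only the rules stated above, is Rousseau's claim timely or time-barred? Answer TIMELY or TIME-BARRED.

The claim accrued on 2023-01-09 — the later of the 2020-02-08 act and the 2023-01-09 discovery.
Adding the 4 years base period to 2023-01-09 gives a deadline of 2027-01-09, before any tolling.
Rousseau filed on 2027-04-15, after the 2027-01-09 deadline, so the action is time-barred.

TIME-BARRED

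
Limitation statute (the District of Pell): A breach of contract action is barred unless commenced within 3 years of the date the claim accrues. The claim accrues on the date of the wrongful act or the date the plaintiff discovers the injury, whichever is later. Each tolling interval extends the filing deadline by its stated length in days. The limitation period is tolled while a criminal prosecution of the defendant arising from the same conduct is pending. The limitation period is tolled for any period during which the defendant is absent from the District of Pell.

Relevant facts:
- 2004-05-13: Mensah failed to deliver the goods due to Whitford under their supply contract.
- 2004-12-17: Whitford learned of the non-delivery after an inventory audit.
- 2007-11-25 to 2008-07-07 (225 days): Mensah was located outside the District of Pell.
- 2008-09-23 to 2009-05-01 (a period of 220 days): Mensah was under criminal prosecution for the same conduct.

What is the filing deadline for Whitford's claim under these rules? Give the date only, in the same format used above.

Because discovery on 2004-12-17 post-dates the 2004-05-13 act, accrual under the later-of rule falls on 2004-12-17.
3 years from 2004-12-17 is 2007-12-17.
The defendant's absence from the jurisdiction from 2007-11-25 to 2008-07-07 tolled the period for 225 days, extending the deadline to 2008-07-29.
By the time the pending criminal prosecution began on 2008-09-23, the limitation period had already expired on 2008-07-29; that interval cannot revive it.

2008-07-29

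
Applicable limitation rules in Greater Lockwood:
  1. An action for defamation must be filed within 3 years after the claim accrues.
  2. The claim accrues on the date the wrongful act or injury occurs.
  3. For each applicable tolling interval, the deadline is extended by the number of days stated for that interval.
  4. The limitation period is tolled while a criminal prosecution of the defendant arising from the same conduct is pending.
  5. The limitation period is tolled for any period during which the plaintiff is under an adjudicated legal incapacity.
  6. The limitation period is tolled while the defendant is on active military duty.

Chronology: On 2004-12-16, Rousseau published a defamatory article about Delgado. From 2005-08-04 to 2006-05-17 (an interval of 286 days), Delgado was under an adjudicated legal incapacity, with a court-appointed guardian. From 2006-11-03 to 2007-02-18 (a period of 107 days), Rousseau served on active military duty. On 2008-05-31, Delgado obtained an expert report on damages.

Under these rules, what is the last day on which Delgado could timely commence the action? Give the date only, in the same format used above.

The claim accrued on 2004-12-16, the date of the act.
3 years from 2004-12-16 is 2007-12-16.
The plaintiff's legal incapacity from 2005-08-04 to 2006-05-17 tolled the period for 286 days, extending the deadline to 2008-09-27.
The period was tolled for 107 days by the defendant's active military service (2006-11-03 to 2007-02-18), pushing the deadline to 2009-01-12.
Nothing else in the chronology tolls or restarts the period.

2009-01-12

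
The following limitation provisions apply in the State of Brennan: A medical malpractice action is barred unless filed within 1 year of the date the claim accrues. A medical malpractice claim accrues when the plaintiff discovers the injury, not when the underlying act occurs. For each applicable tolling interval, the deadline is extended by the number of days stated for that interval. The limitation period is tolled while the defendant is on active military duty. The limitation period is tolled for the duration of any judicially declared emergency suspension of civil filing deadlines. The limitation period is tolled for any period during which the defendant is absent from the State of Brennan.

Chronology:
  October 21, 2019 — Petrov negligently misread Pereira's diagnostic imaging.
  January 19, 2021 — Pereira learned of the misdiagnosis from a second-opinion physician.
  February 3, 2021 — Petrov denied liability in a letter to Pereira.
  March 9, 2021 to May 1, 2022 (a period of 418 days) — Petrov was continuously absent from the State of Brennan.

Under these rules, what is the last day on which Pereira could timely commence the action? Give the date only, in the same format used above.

The claim did not accrue until Pereira discovered the injury on January 19, 2021; the October 21, 2019 act date does not start the clock under the stated rule.
The untolled deadline — 1 year after January 19, 2021 — is January 19, 2022.
Because the defendant's absence from the jurisdiction ran from March 9, 2021 to May 1, 2022, the deadline is extended by 418 days to March 13, 2023.
The other events in the timeline have no effect on the limitation period under the stated rules.

March 13, 2023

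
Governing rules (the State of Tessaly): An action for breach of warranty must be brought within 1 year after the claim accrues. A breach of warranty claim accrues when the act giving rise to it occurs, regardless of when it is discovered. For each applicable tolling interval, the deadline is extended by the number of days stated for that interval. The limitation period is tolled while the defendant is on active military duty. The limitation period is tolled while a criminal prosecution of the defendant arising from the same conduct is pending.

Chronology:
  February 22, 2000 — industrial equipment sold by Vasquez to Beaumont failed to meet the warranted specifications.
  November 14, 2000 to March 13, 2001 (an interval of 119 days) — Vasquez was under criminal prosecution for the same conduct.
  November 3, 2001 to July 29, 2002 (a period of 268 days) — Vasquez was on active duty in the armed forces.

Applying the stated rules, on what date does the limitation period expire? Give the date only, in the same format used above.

June 21, 2001

The claim accrued on February 22, 2000, the date of the act.
Adding the 1 year base period to February 22, 2000 gives a deadline of February 22, 2001, before any tolling.
The period was tolled for 119 days by the pending criminal prosecution (November 14, 2000 to March 13, 2001), pushing the deadline to June 21, 2001.
The defendant's active military service from November 3, 2001 to July 29, 2002 began after the period had already run on June 21, 2001, so it has no tolling effect.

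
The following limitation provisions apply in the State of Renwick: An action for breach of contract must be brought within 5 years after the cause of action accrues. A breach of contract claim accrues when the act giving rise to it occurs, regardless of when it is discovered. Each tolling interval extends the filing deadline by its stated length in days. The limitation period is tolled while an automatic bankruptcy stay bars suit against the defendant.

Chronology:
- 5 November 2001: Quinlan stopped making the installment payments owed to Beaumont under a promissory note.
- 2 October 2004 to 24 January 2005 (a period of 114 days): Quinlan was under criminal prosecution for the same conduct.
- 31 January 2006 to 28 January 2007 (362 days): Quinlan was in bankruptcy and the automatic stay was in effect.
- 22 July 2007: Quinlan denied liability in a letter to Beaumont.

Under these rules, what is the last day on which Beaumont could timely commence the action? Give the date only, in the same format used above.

The limitation period began to run on 5 November 2001.
5 years from 5 November 2001 is 5 November 2006.
The automatic bankruptcy stay from 31 January 2006 to 28 January 2007 tolled the period for 362 days, extending the deadline to 2 November 2007.
The pending criminal prosecution from 2 October 2004 to 24 January 2005 does not toll the period, because no stated rule makes a criminal prosecution a tolling event.
Nothing else in the chronology tolls or restarts the period.

2 November 2007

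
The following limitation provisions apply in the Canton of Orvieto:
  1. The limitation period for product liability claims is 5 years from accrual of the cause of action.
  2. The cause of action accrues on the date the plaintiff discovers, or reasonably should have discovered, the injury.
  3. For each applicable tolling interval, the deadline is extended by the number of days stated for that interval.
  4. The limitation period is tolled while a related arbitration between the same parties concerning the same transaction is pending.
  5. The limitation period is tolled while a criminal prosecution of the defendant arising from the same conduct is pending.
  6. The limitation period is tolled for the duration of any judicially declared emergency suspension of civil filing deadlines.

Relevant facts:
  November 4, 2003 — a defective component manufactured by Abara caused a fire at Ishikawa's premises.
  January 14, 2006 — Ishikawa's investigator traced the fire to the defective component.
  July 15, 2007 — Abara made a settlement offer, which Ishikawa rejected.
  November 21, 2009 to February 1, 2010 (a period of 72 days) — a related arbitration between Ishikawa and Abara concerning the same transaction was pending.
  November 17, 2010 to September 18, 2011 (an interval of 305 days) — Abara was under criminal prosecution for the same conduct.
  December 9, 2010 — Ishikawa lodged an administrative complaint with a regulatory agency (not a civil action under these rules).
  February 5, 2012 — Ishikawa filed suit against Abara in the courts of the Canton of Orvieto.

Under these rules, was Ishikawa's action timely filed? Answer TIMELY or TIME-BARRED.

The claim did not accrue until Ishikawa discovered the injury on January 14, 2006; the November 4, 2003 act date does not start the clock under the stated rule.
Adding the 5 years base period to January 14, 2006 gives a deadline of January 14, 2011, before any tolling.
Because the pending related arbitration ran from November 21, 2009 to February 1, 2010, the deadline is extended by 72 days to March 27, 2011.
The pending criminal prosecution from November 17, 2010 to September 18, 2011 tolled the period for 305 days, extending the deadline to January 26, 2012.
None of the other events listed affects the running of the period under the stated rules.
The February 5, 2012 filing falls after the January 26, 2012 deadline; the claim is time-barred.

TIME-BARRED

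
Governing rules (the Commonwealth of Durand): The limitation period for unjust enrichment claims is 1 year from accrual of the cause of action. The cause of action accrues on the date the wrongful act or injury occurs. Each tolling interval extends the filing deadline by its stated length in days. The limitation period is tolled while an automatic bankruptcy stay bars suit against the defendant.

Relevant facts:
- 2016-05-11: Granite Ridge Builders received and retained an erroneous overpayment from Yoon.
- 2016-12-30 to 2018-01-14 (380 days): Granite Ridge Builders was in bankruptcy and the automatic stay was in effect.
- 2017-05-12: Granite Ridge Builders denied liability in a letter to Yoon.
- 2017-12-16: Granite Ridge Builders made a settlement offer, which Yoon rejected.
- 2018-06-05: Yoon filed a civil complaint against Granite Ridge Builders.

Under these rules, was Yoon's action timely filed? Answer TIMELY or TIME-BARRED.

TIME-BARRED

The cause of action accrued on 2016-05-11, the date of the act.
1 year from 2016-05-11 is 2017-05-11.
The automatic bankruptcy stay from 2016-12-30 to 2018-01-14 tolled the period for 380 days, extending the deadline to 2018-05-26.
Nothing else in the chronology tolls or restarts the period.
Filing on 2018-06-05 missed the 2018-05-26 deadline — the action is time-barred.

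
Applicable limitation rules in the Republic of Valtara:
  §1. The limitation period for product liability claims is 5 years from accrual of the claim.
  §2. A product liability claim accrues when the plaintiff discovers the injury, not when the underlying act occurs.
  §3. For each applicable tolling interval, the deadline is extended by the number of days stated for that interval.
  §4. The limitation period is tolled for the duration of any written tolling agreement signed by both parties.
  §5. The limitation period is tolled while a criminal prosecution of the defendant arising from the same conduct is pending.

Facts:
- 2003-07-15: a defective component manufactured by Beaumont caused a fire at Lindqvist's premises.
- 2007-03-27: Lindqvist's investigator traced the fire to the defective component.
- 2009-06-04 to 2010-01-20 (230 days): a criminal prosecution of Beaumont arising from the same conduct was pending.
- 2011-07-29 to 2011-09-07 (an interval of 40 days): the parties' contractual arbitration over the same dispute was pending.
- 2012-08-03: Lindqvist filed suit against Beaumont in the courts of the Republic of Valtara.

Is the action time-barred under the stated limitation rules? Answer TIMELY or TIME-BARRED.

Under the discovery rule, the claim accrued on 2007-03-27, when Lindqvist discovered the injury — not on the 2003-07-15 date of the underlying act.
The untolled deadline — 5 years after 2007-03-27 — is 2012-03-27.
The pending criminal prosecution from 2009-06-04 to 2010-01-20 tolled the period for 230 days, extending the deadline to 2012-11-12.
Although a pending arbitration ran from 2011-07-29 to 2011-09-07, the stated rules do not make that a tolling event, so it is disregarded.
The 2012-08-03 filing precedes the 2012-11-12 deadline; the claim is timely.

TIMELY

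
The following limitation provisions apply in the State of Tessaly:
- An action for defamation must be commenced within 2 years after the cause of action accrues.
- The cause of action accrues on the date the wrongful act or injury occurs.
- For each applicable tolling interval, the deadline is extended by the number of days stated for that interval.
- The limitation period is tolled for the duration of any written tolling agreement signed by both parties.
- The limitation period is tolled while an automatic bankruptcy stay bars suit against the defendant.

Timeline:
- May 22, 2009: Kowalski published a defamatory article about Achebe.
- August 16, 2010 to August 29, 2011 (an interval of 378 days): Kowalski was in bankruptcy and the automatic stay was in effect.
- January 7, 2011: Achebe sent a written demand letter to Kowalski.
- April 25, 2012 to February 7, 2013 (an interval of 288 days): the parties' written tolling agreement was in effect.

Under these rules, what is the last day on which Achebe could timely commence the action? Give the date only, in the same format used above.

The limitation period began to run on May 22, 2009.
2 years from May 22, 2009 is May 22, 2011.
Because the automatic bankruptcy stay ran from August 16, 2010 to August 29, 2011, the deadline is extended by 378 days to June 3, 2012.
Because the written tolling agreement ran from April 25, 2012 to February 7, 2013, the deadline is extended by 288 days to March 18, 2013.
None of the other events listed affects the running of the period under the stated rules.

March 18, 2013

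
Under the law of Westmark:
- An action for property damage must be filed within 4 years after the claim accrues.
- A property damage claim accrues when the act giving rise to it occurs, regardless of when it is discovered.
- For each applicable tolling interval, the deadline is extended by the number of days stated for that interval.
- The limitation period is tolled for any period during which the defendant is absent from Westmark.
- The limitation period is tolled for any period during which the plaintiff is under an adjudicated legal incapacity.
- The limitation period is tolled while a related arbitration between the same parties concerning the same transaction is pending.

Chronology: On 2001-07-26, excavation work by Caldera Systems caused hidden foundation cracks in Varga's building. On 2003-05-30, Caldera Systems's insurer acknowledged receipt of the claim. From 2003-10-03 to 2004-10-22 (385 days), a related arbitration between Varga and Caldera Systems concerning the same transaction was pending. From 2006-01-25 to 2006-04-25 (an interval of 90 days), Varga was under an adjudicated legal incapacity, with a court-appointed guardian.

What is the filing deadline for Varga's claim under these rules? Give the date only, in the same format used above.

The limitation period began to run on 2001-07-26.
4 years from 2001-07-26 is 2005-07-26.
Because the pending related arbitration ran from 2003-10-03 to 2004-10-22, the deadline is extended by 385 days to 2006-08-15.
The period was tolled for 90 days by the plaintiff's legal incapacity (2006-01-25 to 2006-04-25), pushing the deadline to 2006-11-13.
Nothing else in the chronology tolls or restarts the period.

2006-11-13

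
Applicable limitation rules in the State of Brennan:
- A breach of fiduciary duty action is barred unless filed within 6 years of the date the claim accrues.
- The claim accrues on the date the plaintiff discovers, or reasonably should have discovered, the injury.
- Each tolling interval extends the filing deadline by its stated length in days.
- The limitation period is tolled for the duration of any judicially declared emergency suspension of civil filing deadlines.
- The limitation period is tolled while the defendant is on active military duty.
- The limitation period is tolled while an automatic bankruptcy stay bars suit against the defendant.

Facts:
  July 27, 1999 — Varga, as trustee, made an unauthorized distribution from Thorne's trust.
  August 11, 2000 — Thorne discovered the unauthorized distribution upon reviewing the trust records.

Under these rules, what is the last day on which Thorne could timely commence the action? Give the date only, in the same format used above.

Under the discovery rule, the claim accrued on August 11, 2000, when Thorne discovered the injury — not on the July 27, 1999 date of the underlying act.
The untolled deadline — 6 years after August 11, 2000 — is August 11, 2006.

August 11, 2006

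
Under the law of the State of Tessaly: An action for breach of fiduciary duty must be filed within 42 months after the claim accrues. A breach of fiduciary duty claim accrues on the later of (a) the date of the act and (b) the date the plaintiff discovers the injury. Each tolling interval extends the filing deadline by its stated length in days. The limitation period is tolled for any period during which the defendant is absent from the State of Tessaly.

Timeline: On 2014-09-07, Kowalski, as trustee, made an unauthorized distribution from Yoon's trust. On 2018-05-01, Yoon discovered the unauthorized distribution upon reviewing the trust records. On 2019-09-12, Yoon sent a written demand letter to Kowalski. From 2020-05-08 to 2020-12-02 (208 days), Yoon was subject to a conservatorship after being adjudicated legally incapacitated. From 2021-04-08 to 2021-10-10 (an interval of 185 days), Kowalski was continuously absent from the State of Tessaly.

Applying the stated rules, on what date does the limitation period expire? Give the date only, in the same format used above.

Because discovery on 2018-05-01 post-dates the 2014-09-07 act, accrual under the later-of rule falls on 2018-05-01.
42 months from 2018-05-01 is 2021-11-01.
The defendant's absence from the jurisdiction from 2021-04-08 to 2021-10-10 tolled the period for 185 days, extending the deadline to 2022-05-05.
The plaintiff's legal incapacity from 2020-05-08 to 2020-12-02 does not toll the period, because no stated rule makes the plaintiff's incapacity a tolling event.
The other events in the timeline have no effect on the limitation period under the stated rules.

2022-05-05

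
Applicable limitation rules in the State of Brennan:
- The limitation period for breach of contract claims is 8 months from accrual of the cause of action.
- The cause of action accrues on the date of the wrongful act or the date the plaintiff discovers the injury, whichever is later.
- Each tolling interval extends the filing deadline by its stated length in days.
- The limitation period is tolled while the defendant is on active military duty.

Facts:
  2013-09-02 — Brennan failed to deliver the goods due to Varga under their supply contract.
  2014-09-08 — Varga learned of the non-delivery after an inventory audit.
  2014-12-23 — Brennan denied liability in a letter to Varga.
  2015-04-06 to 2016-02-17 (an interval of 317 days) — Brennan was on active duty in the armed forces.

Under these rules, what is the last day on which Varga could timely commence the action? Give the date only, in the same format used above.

2016-03-20

Taking the later of the act (2013-09-02) and discovery (2014-09-08), the claim accrued on 2014-09-08.
Adding the 8 months base period to 2014-09-08 gives a deadline of 2015-05-08, before any tolling.
The period was tolled for 317 days by the defendant's active military service (2015-04-06 to 2016-02-17), pushing the deadline to 2016-03-20.
Nothing else in the chronology tolls or restarts the period.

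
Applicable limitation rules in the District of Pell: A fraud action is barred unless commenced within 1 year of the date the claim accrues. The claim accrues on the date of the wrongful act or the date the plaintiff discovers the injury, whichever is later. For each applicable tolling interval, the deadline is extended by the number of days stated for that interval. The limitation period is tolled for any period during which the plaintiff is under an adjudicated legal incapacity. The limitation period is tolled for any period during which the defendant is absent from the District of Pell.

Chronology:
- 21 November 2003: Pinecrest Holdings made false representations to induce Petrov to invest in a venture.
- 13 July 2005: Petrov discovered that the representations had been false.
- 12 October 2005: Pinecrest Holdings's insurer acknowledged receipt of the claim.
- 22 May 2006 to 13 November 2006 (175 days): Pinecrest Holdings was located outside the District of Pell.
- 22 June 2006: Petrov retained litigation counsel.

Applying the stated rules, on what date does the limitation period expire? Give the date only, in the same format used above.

Because discovery on 13 July 2005 post-dates the 21 November 2003 act, accrual under the later-of rule falls on 13 July 2005.
The untolled deadline — 1 year after 13 July 2005 — is 13 July 2006.
The defendant's absence from the jurisdiction from 22 May 2006 to 13 November 2006 tolled the period for 175 days, extending the deadline to 4 January 2007.
None of the other events listed affects the running of the period under the stated rules.

4 January 2007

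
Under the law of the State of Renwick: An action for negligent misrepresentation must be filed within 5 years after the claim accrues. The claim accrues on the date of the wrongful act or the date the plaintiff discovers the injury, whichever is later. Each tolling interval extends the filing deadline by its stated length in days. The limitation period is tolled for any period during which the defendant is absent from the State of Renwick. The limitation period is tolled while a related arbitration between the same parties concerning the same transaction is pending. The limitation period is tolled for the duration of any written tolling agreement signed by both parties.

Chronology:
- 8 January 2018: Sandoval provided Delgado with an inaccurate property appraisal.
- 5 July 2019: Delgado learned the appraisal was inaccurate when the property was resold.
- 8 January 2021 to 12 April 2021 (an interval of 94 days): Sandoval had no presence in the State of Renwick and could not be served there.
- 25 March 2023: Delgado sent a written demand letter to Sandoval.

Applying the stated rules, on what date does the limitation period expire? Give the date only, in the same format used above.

The claim accrued on 5 July 2019 — the later of the 8 January 2018 act and the 5 July 2019 discovery.
The untolled deadline — 5 years after 5 July 2019 — is 5 July 2024.
The period was tolled for 94 days by the defendant's absence from the jurisdiction (8 January 2021 to 12 April 2021), pushing the deadline to 7 October 2024.
The other events in the timeline have no effect on the limitation period under the stated rules.

7 October 2024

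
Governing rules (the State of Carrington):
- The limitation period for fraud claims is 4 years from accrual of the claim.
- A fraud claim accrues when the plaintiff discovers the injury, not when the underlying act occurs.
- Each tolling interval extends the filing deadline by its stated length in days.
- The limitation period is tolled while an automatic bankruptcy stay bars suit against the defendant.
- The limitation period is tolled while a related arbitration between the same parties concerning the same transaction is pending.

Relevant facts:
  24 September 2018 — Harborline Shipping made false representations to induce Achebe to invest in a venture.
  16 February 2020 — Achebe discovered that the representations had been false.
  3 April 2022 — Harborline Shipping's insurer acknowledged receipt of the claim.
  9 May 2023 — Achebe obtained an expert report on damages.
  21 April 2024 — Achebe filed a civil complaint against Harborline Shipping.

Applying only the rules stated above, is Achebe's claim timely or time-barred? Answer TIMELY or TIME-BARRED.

TIME-BARRED

Accrual is tied to discovery, so the period began on 16 February 2020 rather than on 24 September 2018 when the act occurred.
Adding the 4 years base period to 16 February 2020 gives a deadline of 16 February 2024, before any tolling.
None of the other events listed affects the running of the period under the stated rules.
Filing on 21 April 2024 missed the 16 February 2024 deadline — the action is time-barred.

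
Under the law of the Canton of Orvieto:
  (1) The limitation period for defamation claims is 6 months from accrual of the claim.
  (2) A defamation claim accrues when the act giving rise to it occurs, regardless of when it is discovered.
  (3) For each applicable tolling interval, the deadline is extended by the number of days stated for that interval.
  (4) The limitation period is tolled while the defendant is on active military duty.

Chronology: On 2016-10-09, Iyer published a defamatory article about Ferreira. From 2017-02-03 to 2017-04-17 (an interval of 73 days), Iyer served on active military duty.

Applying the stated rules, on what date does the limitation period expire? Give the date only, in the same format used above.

The claim accrued on 2016-10-09, when the wrongful act occurred.
6 months from 2016-10-09 is 2017-04-09.
The period was tolled for 73 days by the defendant's active military service (2017-02-03 to 2017-04-17), pushing the deadline to 2017-06-21.

2017-06-21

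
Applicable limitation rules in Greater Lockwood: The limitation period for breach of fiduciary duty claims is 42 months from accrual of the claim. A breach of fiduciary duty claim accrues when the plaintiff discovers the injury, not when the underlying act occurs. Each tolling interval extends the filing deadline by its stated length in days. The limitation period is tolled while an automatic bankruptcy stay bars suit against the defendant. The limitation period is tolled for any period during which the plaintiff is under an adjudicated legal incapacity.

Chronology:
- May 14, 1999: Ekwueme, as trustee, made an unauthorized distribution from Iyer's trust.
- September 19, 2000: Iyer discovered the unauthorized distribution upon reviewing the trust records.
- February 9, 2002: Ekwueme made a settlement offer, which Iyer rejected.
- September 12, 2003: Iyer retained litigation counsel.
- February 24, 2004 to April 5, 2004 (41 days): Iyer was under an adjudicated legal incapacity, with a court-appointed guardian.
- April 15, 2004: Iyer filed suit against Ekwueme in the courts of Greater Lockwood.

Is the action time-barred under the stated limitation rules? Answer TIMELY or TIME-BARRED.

TIMELY

Accrual is tied to discovery, so the period began on September 19, 2000 rather than on May 14, 1999 when the act occurred.
The untolled deadline — 42 months after September 19, 2000 — is March 19, 2004.
Because the plaintiff's legal incapacity ran from February 24, 2004 to April 5, 2004, the deadline is extended by 41 days to April 29, 2004.
The other events in the timeline have no effect on the limitation period under the stated rules.
Filing on April 15, 2004 beat the April 29, 2004 deadline — the action is timely.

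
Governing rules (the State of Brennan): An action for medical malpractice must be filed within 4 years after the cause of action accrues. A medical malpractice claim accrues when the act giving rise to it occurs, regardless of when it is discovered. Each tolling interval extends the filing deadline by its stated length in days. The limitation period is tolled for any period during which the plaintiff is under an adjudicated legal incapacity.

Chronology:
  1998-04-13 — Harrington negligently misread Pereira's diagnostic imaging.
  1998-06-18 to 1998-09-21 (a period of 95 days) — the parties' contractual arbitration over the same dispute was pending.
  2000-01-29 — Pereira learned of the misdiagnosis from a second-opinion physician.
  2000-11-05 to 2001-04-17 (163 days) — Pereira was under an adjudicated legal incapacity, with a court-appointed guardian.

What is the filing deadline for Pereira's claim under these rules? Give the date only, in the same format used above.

The claim accrued on 1998-04-13, when the wrongful act occurred; under the stated occurrence rule the 2000-01-29 discovery does not delay accrual.
4 years from 1998-04-13 is 2002-04-13.
The period was tolled for 163 days by the plaintiff's legal incapacity (2000-11-05 to 2001-04-17), pushing the deadline to 2002-09-23.
Although a pending arbitration ran from 1998-06-18 to 1998-09-21, the stated rules do not make that a tolling event, so it is disregarded.

2002-09-23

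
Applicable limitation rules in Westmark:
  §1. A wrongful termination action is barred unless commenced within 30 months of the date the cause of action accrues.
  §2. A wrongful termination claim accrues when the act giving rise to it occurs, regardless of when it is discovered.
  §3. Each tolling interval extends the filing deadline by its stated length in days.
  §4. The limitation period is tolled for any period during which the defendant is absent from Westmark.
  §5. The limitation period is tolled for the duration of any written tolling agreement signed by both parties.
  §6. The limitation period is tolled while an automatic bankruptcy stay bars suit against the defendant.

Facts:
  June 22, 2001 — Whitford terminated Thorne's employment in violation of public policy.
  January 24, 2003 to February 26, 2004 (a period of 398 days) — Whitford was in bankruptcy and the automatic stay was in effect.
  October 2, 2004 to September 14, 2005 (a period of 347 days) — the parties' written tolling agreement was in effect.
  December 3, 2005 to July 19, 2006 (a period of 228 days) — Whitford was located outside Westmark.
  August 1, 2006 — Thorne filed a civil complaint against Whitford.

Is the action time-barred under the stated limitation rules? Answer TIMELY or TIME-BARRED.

TIMELY

The claim accrued on June 22, 2001, when the wrongful act occurred.
The untolled deadline — 30 months after June 22, 2001 — is December 22, 2003.
The period was tolled for 398 days by the automatic bankruptcy stay (January 24, 2003 to February 26, 2004), pushing the deadline to January 23, 2005.
The written tolling agreement from October 2, 2004 to September 14, 2005 tolled the period for 347 days, extending the deadline to January 5, 2006.
The defendant's absence from the jurisdiction from December 3, 2005 to July 19, 2006 tolled the period for 228 days, extending the deadline to August 21, 2006.
The August 1, 2006 filing precedes the August 21, 2006 deadline; the claim is timely.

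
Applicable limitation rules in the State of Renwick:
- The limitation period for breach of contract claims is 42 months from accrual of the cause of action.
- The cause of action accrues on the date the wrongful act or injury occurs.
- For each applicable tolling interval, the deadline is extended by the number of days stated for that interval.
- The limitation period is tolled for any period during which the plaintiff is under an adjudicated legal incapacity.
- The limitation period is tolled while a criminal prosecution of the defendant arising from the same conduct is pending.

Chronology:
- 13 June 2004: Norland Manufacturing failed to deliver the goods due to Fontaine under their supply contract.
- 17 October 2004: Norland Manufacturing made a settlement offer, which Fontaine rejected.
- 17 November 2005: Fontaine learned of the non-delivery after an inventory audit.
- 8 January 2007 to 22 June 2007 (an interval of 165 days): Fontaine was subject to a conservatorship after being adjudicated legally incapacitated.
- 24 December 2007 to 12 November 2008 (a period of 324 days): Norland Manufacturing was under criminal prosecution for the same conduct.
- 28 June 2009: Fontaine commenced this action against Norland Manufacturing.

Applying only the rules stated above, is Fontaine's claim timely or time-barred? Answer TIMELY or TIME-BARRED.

Because the rule ties accrual to occurrence, the claim accrued on 13 June 2004, not on the 17 November 2005 discovery date.
The untolled deadline — 42 months after 13 June 2004 — is 13 December 2007.
Because the plaintiff's legal incapacity ran from 8 January 2007 to 22 June 2007, the deadline is extended by 165 days to 26 May 2008.
Because the pending criminal prosecution ran from 24 December 2007 to 12 November 2008, the deadline is extended by 324 days to 15 April 2009.
The other events in the timeline have no effect on the limitation period under the stated rules.
Fontaine filed on 28 June 2009, after the 15 April 2009 deadline, so the action is time-barred.

TIME-BARRED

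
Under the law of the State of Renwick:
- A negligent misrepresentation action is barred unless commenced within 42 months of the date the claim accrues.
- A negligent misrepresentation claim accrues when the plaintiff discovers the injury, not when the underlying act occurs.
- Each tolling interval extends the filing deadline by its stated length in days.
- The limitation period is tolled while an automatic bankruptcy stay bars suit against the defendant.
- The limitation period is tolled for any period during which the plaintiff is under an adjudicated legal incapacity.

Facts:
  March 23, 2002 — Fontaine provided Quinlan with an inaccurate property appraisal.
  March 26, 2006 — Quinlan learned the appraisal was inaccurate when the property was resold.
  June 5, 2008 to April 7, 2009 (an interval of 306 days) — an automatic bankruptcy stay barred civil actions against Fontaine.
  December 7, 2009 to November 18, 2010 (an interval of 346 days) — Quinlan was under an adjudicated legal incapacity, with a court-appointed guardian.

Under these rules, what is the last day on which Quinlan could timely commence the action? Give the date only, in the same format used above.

The claim did not accrue until Quinlan discovered the injury on March 26, 2006; the March 23, 2002 act date does not start the clock under the stated rule.
42 months from March 26, 2006 is September 26, 2009.
Because the automatic bankruptcy stay ran from June 5, 2008 to April 7, 2009, the deadline is extended by 306 days to July 29, 2010.
The period was tolled for 346 days by the plaintiff's legal incapacity (December 7, 2009 to November 18, 2010), pushing the deadline to July 10, 2011.

July 10, 2011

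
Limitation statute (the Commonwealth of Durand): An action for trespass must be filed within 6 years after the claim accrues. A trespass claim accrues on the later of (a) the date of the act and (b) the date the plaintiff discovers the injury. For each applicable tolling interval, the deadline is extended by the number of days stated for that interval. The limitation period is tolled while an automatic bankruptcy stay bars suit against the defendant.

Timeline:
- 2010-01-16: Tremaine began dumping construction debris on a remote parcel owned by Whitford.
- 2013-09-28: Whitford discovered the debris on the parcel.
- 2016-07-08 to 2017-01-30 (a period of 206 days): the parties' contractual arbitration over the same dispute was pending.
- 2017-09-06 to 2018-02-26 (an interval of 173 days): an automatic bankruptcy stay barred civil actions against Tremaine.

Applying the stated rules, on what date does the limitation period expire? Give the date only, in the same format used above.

Taking the later of the act (2010-01-16) and discovery (2013-09-28), the claim accrued on 2013-09-28.
Adding the 6 years base period to 2013-09-28 gives a deadline of 2019-09-28, before any tolling.
Because the automatic bankruptcy stay ran from 2017-09-06 to 2018-02-26, the deadline is extended by 173 days to 2020-03-19.
Although a pending arbitration ran from 2016-07-08 to 2017-01-30, the stated rules do not make that a tolling event, so it is disregarded.

2020-03-19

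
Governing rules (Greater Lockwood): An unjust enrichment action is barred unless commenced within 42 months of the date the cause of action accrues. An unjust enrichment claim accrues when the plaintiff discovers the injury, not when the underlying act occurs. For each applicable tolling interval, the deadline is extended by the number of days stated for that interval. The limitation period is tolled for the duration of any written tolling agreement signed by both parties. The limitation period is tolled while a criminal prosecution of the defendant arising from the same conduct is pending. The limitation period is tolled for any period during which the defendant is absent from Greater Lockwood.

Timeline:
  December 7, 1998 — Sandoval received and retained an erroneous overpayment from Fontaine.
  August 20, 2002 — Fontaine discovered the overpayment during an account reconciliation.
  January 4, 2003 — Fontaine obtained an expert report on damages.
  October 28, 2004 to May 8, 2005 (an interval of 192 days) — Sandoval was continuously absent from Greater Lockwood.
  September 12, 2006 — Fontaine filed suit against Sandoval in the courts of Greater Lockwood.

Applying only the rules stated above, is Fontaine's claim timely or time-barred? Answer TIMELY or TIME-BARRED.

TIME-BARRED

Accrual is tied to discovery, so the period began on August 20, 2002 rather than on December 7, 1998 when the act occurred.
Adding the 42 months base period to August 20, 2002 gives a deadline of February 20, 2006, before any tolling.
The period was tolled for 192 days by the defendant's absence from the jurisdiction (October 28, 2004 to May 8, 2005), pushing the deadline to August 31, 2006.
The other events in the timeline have no effect on the limitation period under the stated rules.
The September 12, 2006 filing falls after the August 31, 2006 deadline; the claim is time-barred.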